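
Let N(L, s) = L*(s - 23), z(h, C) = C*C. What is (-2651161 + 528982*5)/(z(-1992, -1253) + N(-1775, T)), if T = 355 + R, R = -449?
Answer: -6251/1777684 ≈ -0.0035164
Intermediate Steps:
T = -94 (T = 355 - 449 = -94)
z(h, C) = C²
N(L, s) = L*(-23 + s)
(-2651161 + 528982*5)/(z(-1992, -1253) + N(-1775, T)) = (-2651161 + 528982*5)/((-1253)² - 1775*(-23 - 94)) = (-2651161 + 2644910)/(1570009 - 1775*(-117)) = -6251/(1570009 + 207675) = -6251/1777684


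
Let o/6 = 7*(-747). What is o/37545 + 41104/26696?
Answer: 29403724/41762555 ≈ 0.70407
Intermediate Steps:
o = -31374 (o = 6*(7*(-747)) = 6*(-5229) = -31374)
o/37545 + 41104/26696 = -31374/37545 + 41104/26696 = -31374*1/37545 + 41104*(1/26696) = -10458/12515 + 5138/3337 = 29403724/41762555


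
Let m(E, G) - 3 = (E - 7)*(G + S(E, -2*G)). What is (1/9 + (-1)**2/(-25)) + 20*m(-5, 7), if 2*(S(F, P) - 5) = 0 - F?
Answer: -769484/225 ≈ -3419.9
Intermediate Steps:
S(F, P) = 5 - F/2 (S(F, P) = 5 + (0 - F)/2 = 5 + (-F)/2 = 5 - F/2)
m(E, G) = 3 + (-7 + E)*(5 + G - E/2) (m(E, G) = 3 + (E - 7)*(G + (5 - E/2)) = 3 + (-7 + E)*(5 + G - E/2))
(1/9 + (-1)**2/(-25)) + 20*m(-5, 7) = (1/9 + (-1)**2/(-25)) + 20*(-32 - 7*7 - 1/2*(-5)**2 + (17/2)*(-5) - 5*7) = (1*(1/9) + 1*(-1/25)) + 20*(-32 - 49 - 1/2*25 - 85/2 - 35) = (1/9 - 1/25) + 20*(-32 - 49 - 25/2 - 85/2 - 35) = 16/225 + 20*(-171) = 16/225 - 3420 = -769484/225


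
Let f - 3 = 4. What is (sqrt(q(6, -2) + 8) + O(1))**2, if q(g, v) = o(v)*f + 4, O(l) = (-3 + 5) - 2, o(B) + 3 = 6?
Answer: 33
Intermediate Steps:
f = 7 (f = 3 + 4 = 7)
o(B) = 3 (o(B) = -3 + 6 = 3)
O(l) = 0 (O(l) = 2 - 2 = 0)
q(g, v) = 25 (q(g, v) = 3*7 + 4 = 21 + 4 = 25)
(sqrt(q(6, -2) + 8) + O(1))**2 = (sqrt(25 + 8) + 0)**2 = (sqrt(33) + 0)**2 = (sqrt(33))**2 = 33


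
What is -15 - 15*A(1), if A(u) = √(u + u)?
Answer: -15 - 15*√2 ≈ -36.213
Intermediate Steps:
A(u) = √2*√u (A(u) = √(2*u) = √2*√u)
-15 - 15*A(1) = -15 - 15*√2*√1 = -15 - 15*√2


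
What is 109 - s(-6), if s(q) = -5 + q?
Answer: 120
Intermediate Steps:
109 - s(-6) = 109 - (-5 - 6) = 109 - 1*(-11) = 109 + 11 = 120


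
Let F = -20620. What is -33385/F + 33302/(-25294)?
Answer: 15775295/52156228 ≈ 0.30246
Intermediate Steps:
-33385/F + 33302/(-25294) = -33385/(-20620) + 33302/(-25294) = -33385*(-1/20620) + 33302*(-1/25294) = 6677/4124 - 16651/12647 = 15775295/52156228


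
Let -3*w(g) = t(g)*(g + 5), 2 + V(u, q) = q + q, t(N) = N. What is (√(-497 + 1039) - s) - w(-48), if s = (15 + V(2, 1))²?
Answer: 463 + √542 ≈ 486.28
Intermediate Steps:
V(u, q) = -2 + 2*q (V(u, q) = -2 + (q + q) = -2 + 2*q)
w(g) = -g*(5 + g)/3 (w(g) = -g*(g + 5)/3 = -g*(5 + g)/3)
s = 225 (s = (15 + (-2 + 2*1))² = (15 + (-2 + 2))² = (15 + 0)² = 15² = 225)
(√(-497 + 1039) - s) - w(-48) = (√(-497 + 1039) - 1*225) - (-1)*(-48)*(5 - 48)/3 = (√542 - 225) - (-1)*(-48)*(-43)/3 = (-225 + √542) - 1*(-688) = (-225 + √542) + 688 = 463 + √542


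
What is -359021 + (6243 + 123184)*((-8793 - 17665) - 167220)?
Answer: -25067521527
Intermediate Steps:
-359021 + (6243 + 123184)*((-8793 - 17665) - 167220) = -359021 + 129427*(-26458 - 167220) = -359021 + 129427*(-193678) = -359021 - 25067162506 = -25067521527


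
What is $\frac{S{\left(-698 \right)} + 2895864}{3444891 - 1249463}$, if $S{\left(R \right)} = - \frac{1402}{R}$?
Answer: $\frac{1010657237}{766204372} \approx 1.319$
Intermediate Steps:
$\frac{S{\left(-698 \right)} + 2895864}{3444891 - 1249463} = \frac{- \frac{1402}{-698} + 2895864}{3444891 - 1249463} = \frac{\left(-1402\right) \left(- \frac{1}{698}\right) + 2895864}{2195428} = \left(\frac{701}{349} + 2895864\right) \frac{1}{2195428} = \frac{1010657237}{349} \cdot \frac{1}{2195428} = \frac{1010657237}{766204372}$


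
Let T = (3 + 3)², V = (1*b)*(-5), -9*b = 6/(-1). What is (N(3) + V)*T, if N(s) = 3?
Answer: -12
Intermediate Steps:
b = ⅔ (b = -2/(3*(-1)) = -2*(-1)/3 = -⅑*(-6) = ⅔ ≈ 0.66667)
V = -10/3 (V = (1*(⅔))*(-5) = (⅔)*(-5) = -10/3 ≈ -3.3333)
T = 36 (T = 6² = 36)
(N(3) + V)*T = (3 - 10/3)*36 = -⅓*36 = -12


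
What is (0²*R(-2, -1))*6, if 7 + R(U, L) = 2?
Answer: 0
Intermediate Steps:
R(U, L) = -5 (R(U, L) = -7 + 2 = -5)
(0²*R(-2, -1))*6 = (0²*(-5))*6 = (0*(-5))*6 = 0*6 = 0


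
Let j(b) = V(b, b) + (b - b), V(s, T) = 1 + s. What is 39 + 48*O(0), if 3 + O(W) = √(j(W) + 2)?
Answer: -105 + 48*√3 ≈ -21.862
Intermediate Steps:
j(b) = 1 + b (j(b) = (1 + b) + (b - b) = (1 + b) + 0 = 1 + b)
O(W) = -3 + √(3 + W) (O(W) = -3 + √((1 + W) + 2) = -3 + √(3 + W))
39 + 48*O(0) = 39 + 48*(-3 + √(3 + 0)) = 39 + 48*(-3 + √3) = 39 + (-144 + 48*√3) = -105 + 48*√3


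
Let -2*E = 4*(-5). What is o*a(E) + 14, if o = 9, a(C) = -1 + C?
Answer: 95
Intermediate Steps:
E = 10 (E = -2*(-5) = -1/2*(-20) = 10)
o*a(E) + 14 = 9*(-1 + 10) + 14 = 9*9 + 14 = 81 + 14 = 95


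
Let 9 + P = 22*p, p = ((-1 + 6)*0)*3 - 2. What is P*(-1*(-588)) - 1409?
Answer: -32573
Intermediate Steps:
p = -2 (p = (5*0)*3 - 2 = 0*3 - 2 = 0 - 2 = -2)
P = -53 (P = -9 + 22*(-2) = -9 - 44 = -53)
P*(-1*(-588)) - 1409 = -(-53)*(-588) - 1409 = -53*588 - 1409 = -31164 - 1409 = -32573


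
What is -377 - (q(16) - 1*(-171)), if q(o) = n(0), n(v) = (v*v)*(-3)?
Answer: -548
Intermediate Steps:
n(v) = -3*v**2 (n(v) = v**2*(-3) = -3*v**2)
q(o) = 0 (q(o) = -3*0**2 = -3*0 = 0)
-377 - (q(16) - 1*(-171)) = -377 - (0 - 1*(-171)) = -377 - (0 + 171) = -377 - 1*171 = -377 - 171 = -548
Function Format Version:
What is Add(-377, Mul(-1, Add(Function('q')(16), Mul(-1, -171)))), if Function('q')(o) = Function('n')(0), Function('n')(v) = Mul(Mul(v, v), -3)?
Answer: -548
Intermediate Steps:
Function('n')(v) = Mul(-3, Pow(v, 2)) (Function('n')(v) = Mul(Pow(v, 2), -3) = Mul(-3, Pow(v, 2)))
Function('q')(o) = 0 (Function('q')(o) = Mul(-3, Pow(0, 2)) = Mul(-3, 0) = 0)
Add(-377, Mul(-1, Add(Function('q')(16), Mul(-1, -171)))) = Add(-377, Mul(-1, Add(0, Mul(-1, -171)))) = Add(-377, Mul(-1, Add(0, 171))) = Add(-377, Mul(-1, 171)) = Add(-377, -171) = -548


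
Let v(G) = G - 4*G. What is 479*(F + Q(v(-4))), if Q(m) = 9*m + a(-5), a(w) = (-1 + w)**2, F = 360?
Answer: 241416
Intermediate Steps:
v(G) = -3*G
Q(m) = 36 + 9*m (Q(m) = 9*m + (-1 - 5)**2 = 9*m + (-6)**2 = 9*m + 36 = 36 + 9*m)
479*(F + Q(v(-4))) = 479*(360 + (36 + 9*(-3*(-4)))) = 479*(360 + (36 + 9*12)) = 479*(360 + (36 + 108)) = 479*(360 + 144) = 479*504 = 241416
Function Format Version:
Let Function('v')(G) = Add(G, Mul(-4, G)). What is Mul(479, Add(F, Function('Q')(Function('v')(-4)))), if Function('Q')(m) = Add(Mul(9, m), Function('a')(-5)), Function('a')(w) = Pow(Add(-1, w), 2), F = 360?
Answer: 241416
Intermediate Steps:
Function('v')(G) = Mul(-3, G)
Function('Q')(m) = Add(36, Mul(9, m)) (Function('Q')(m) = Add(Mul(9, m), Pow(Add(-1, -5), 2)) = Add(Mul(9, m), Pow(-6, 2)) = Add(Mul(9, m), 36) = Add(36, Mul(9, m)))
Mul(479, Add(F, Function('Q')(Function('v')(-4)))) = Mul(479, Add(360, Add(36, Mul(9, Mul(-3, -4))))) = Mul(479, Add(360, Add(36, Mul(9, 12)))) = Mul(479, Add(360, Add(36, 108))) = Mul(479, Add(360, 144)) = Mul(479, 504) = 241416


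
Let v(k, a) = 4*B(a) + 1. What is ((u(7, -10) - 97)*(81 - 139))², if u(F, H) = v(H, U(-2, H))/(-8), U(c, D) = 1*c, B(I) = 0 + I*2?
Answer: 487040761/16 ≈ 3.0440e+7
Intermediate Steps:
B(I) = 2*I (B(I) = 0 + 2*I = 2*I)
U(c, D) = c
v(k, a) = 1 + 8*a (v(k, a) = 4*(2*a) + 1 = 8*a + 1 = 1 + 8*a)
u(F, H) = 15/8 (u(F, H) = (1 + 8*(-2))/(-8) = (1 - 16)*(-⅛) = -15*(-⅛) = 15/8)
((u(7, -10) - 97)*(81 - 139))² = ((15/8 - 97)*(81 - 139))² = (-761/8*(-58))² = (22069/4)² = 487040761/16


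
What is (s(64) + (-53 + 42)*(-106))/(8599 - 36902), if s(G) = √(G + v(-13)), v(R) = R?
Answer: -106/2573 - √51/28303 ≈ -0.041449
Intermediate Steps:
s(G) = √(-13 + G) (s(G) = √(G - 13) = √(-13 + G))
(s(64) + (-53 + 42)*(-106))/(8599 - 36902) = (√(-13 + 64) + (-53 + 42)*(-106))/(8599 - 36902) = (√51 - 11*(-106))/(-28303) = (√51 + 1166)*(-1/28303) = (1166 + √51)*(-1/28303) = -106/2573 - √51/28303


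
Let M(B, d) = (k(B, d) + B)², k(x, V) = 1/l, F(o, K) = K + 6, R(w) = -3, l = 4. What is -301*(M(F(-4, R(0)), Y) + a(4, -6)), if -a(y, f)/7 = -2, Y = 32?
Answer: -118293/16 ≈ -7393.3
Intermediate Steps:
F(o, K) = 6 + K
k(x, V) = ¼ (k(x, V) = 1/4 = ¼)
a(y, f) = 14 (a(y, f) = -7*(-2) = 14)
M(B, d) = (¼ + B)²
-301*(M(F(-4, R(0)), Y) + a(4, -6)) = -301*((1 + 4*(6 - 3))²/16 + 14) = -301*((1 + 4*3)²/16 + 14) = -301*((1 + 12)²/16 + 14) = -301*((1/16)*13² + 14) = -301*((1/16)*169 + 14) = -301*(169/16 + 14) = -301*393/16 = -118293/16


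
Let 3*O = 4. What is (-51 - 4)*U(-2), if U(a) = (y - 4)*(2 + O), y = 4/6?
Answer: 5500/9 ≈ 611.11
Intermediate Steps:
O = 4/3 (O = (⅓)*4 = 4/3 ≈ 1.3333)
y = ⅔ (y = 4*(⅙) = ⅔ ≈ 0.66667)
U(a) = -100/9 (U(a) = (⅔ - 4)*(2 + 4/3) = -10/3*10/3 = -100/9)
(-51 - 4)*U(-2) = (-51 - 4)*(-100/9) = -55*(-100/9) = 5500/9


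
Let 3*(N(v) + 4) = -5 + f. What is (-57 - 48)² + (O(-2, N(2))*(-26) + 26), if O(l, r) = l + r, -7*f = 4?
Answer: 78787/7 ≈ 11255.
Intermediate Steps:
f = -4/7 (f = -⅐*4 = -4/7 ≈ -0.57143)
N(v) = -41/7 (N(v) = -4 + (-5 - 4/7)/3 = -4 + (⅓)*(-39/7) = -4 - 13/7 = -41/7)
(-57 - 48)² + (O(-2, N(2))*(-26) + 26) = (-57 - 48)² + ((-2 - 41/7)*(-26) + 26) = (-105)² + (-55/7*(-26) + 26) = 11025 + (1430/7 + 26) = 11025 + 1612/7 = 78787/7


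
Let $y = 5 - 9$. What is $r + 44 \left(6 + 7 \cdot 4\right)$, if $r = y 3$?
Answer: $1484$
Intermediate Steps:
$y = -4$ ($y = 5 - 9 = -4$)
$r = -12$ ($r = \left(-4\right) 3 = -12$)
$r + 44 \left(6 + 7 \cdot 4\right) = -12 + 44 \left(6 + 7 \cdot 4\right) = -12 + 44 \left(6 + 28\right) = -12 + 44 \cdot 34 = -12 + 1496 = 1484$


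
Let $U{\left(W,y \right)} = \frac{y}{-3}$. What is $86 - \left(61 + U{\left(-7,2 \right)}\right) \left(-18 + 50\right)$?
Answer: $- \frac{5534}{3} \approx -1844.7$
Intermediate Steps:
$U{\left(W,y \right)} = - \frac{y}{3}$ ($U{\left(W,y \right)} = y \left(- \frac{1}{3}\right) = - \frac{y}{3}$)
$86 - \left(61 + U{\left(-7,2 \right)}\right) \left(-18 + 50\right) = 86 - \left(61 - \frac{2}{3}\right) \left(-18 + 50\right) = 86 - \left(61 - \frac{2}{3}\right) 32 = 86 - \frac{181}{3} \cdot 32 = 86 - \frac{5792}{3} = - \frac{5534}{3}$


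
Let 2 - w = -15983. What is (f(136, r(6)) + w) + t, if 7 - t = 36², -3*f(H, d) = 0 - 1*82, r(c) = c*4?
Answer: 44170/3 ≈ 14723.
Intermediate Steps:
r(c) = 4*c
f(H, d) = 82/3 (f(H, d) = -(0 - 1*82)/3 = -(0 - 82)/3 = -⅓*(-82) = 82/3)
w = 15985 (w = 2 - 1*(-15983) = 2 + 15983 = 15985)
t = -1289 (t = 7 - 1*36² = 7 - 1*1296 = 7 - 1296 = -1289)
(f(136, r(6)) + w) + t = (82/3 + 15985) - 1289 = 48037/3 - 1289 = 44170/3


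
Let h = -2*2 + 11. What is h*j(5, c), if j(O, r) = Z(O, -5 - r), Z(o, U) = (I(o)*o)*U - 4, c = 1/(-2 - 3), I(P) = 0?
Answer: -28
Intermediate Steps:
c = -⅕ (c = 1/(-5) = -⅕ ≈ -0.20000)
Z(o, U) = -4 (Z(o, U) = (0*o)*U - 4 = 0*U - 4 = 0 - 4 = -4)
j(O, r) = -4
h = 7 (h = -4 + 11 = 7)
h*j(5, c) = 7*(-4) = -28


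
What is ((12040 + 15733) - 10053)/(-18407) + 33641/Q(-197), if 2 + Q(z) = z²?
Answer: -68430153/714320449 ≈ -0.095798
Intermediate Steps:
Q(z) = -2 + z²
((12040 + 15733) - 10053)/(-18407) + 33641/Q(-197) = ((12040 + 15733) - 10053)/(-18407) + 33641/(-2 + (-197)²) = (27773 - 10053)*(-1/18407) + 33641/(-2 + 38809) = 17720*(-1/18407) + 33641/38807 = -17720/18407 + 33641*(1/38807) = -17720/18407 + 33641/38807 = -68430153/714320449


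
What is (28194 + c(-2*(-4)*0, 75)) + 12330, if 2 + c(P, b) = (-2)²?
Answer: 40526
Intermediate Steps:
c(P, b) = 2 (c(P, b) = -2 + (-2)² = -2 + 4 = 2)
(28194 + c(-2*(-4)*0, 75)) + 12330 = (28194 + 2) + 12330 = 28196 + 12330 = 40526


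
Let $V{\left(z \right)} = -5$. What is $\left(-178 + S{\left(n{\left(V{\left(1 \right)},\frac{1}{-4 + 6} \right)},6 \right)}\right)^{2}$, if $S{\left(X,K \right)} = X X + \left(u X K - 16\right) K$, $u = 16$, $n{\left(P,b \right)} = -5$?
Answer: $9790641$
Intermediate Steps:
$S{\left(X,K \right)} = X^{2} + K \left(-16 + 16 K X\right)$ ($S{\left(X,K \right)} = X X + \left(16 X K - 16\right) K = X^{2} + \left(16 K X - 16\right) K = X^{2} + \left(-16 + 16 K X\right) K = X^{2} + K \left(-16 + 16 K X\right)$)
$\left(-178 + S{\left(n{\left(V{\left(1 \right)},\frac{1}{-4 + 6} \right)},6 \right)}\right)^{2} = \left(-178 + \left(\left(-5\right)^{2} - 96 + 16 \left(-5\right) 6^{2}\right)\right)^{2} = \left(-178 + \left(25 - 96 + 16 \left(-5\right) 36\right)\right)^{2} = \left(-178 - 2951\right)^{2} = \left(-3129\right)^{2} = 9790641$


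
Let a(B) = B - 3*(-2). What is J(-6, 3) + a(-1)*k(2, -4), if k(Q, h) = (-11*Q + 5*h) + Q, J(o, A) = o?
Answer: -206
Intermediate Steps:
a(B) = 6 + B (a(B) = B + 6 = 6 + B)
k(Q, h) = -10*Q + 5*h
J(-6, 3) + a(-1)*k(2, -4) = -6 + (6 - 1)*(-10*2 + 5*(-4)) = -6 + 5*(-20 - 20) = -6 + 5*(-40) = -6 - 200 = -206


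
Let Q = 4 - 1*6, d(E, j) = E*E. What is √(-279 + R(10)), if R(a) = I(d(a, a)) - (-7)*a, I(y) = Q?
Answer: I*√211 ≈ 14.526*I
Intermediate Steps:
d(E, j) = E²
Q = -2 (Q = 4 - 6 = -2)
I(y) = -2
R(a) = -2 + 7*a (R(a) = -2 - (-7)*a = -2 + 7*a)
√(-279 + R(10)) = √(-279 + (-2 + 7*10)) = √(-279 + (-2 + 70)) = √(-279 + 68) = √(-211) = I*√211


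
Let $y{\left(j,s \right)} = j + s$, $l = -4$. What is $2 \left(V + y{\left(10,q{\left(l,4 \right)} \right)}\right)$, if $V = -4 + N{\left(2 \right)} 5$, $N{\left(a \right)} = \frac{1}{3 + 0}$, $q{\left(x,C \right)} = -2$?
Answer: $\frac{34}{3} \approx 11.333$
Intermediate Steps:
$N{\left(a \right)} = \frac{1}{3}$
$V = - \frac{7}{3}$ ($V = -4 + \frac{1}{3} \cdot 5 = -4 + \frac{5}{3} = - \frac{7}{3} \approx -2.3333$)
$2 \left(V + y{\left(10,q{\left(l,4 \right)} \right)}\right) = 2 \left(- \frac{7}{3} + \left(10 - 2\right)\right) = 2 \left(- \frac{7}{3} + 8\right) = 2 \cdot \frac{17}{3} = \frac{34}{3}$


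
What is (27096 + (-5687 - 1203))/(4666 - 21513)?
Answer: -20206/16847 ≈ -1.1994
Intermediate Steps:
(27096 + (-5687 - 1203))/(4666 - 21513) = (27096 - 6890)/(-16847) = 20206*(-1/16847) = -20206/16847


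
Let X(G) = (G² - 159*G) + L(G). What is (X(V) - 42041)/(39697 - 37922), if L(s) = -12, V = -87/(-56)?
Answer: -132645287/5566400 ≈ -23.830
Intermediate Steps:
V = 87/56 (V = -87*(-1/56) = 87/56 ≈ 1.5536)
X(G) = -12 + G² - 159*G (X(G) = (G² - 159*G) - 12 = -12 + G² - 159*G)
(X(V) - 42041)/(39697 - 37922) = ((-12 + (87/56)² - 159*87/56) - 42041)/(39697 - 37922) = ((-12 + 7569/3136 - 13833/56) - 42041)/1775 = (-804711/3136 - 42041)*(1/1775) = -132645287/3136*1/1775 = -132645287/5566400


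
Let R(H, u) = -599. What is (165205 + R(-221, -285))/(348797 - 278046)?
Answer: 164606/70751 ≈ 2.3266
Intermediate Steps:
(165205 + R(-221, -285))/(348797 - 278046) = (165205 - 599)/(348797 - 278046) = 164606/70751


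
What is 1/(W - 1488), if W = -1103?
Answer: -1/2591 ≈ -0.00038595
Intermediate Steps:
1/(W - 1488) = 1/(-1103 - 1488) = 1/(-2591) = -1/2591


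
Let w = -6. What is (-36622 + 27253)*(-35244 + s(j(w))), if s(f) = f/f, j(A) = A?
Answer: 330191667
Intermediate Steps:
s(f) = 1
(-36622 + 27253)*(-35244 + s(j(w))) = (-36622 + 27253)*(-35244 + 1) = -9369*(-35243) = 330191667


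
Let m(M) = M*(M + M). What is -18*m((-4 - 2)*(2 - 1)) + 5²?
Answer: -1271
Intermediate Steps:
m(M) = 2*M² (m(M) = M*(2*M) = 2*M²)
-18*m((-4 - 2)*(2 - 1)) + 5² = -36*((-4 - 2)*(2 - 1))² + 5² = -36*(-6*1)² + 25 = -36*(-6)² + 25 = -36*36 + 25 = -18*72 + 25 = -1296 + 25 = -1271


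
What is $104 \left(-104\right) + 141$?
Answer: $-10675$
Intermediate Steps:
$104 \left(-104\right) + 141 = -10816 + 141 = -10675$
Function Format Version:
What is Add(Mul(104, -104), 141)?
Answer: -10675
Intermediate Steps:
Add(Mul(104, -104), 141) = Add(-10816, 141) = -10675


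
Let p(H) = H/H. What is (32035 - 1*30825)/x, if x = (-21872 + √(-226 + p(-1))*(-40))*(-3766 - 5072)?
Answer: 827035/132223214556 - 15125*I/88148809704 ≈ 6.2548e-6 - 1.7158e-7*I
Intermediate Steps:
p(H) = 1
x = 193304736 + 5302800*I (x = (-21872 + √(-226 + 1)*(-40))*(-3766 - 5072) = (-21872 + √(-225)*(-40))*(-8838) = (-21872 + (15*I)*(-40))*(-8838) = (-21872 - 600*I)*(-8838) = 193304736 + 5302800*I ≈ 1.933e+8 + 5.3028e+6*I)
(32035 - 1*30825)/x = (32035 - 1*30825)/(193304736 + 5302800*I) = (32035 - 30825)*((193304736 - 5302800*I)/37394840647869696) = 1210*((193304736 - 5302800*I)/37394840647869696) = 605*(193304736 - 5302800*I)/18697420323934848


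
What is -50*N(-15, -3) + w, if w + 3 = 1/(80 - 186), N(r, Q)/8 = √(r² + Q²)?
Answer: -319/106 - 1200*√26 ≈ -6121.8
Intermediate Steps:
N(r, Q) = 8*√(Q² + r²) (N(r, Q) = 8*√(r² + Q²) = 8*√(Q² + r²))
w = -319/106 (w = -3 + 1/(80 - 186) = -3 + 1/(-106) = -3 - 1/106 = -319/106 ≈ -3.0094)
-50*N(-15, -3) + w = -400*√((-3)² + (-15)²) - 319/106 = -400*√(9 + 225) - 319/106 = -400*√234 - 319/106 = -400*3*√26 - 319/106 = -1200*√26 - 319/106 = -319/106 - 1200*√26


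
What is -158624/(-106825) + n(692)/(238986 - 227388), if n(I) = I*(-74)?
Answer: -1815286724/619478175 ≈ -2.9303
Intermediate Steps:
n(I) = -74*I
-158624/(-106825) + n(692)/(238986 - 227388) = -158624/(-106825) + (-74*692)/(238986 - 227388) = -158624*(-1/106825) - 51208/11598 = 158624/106825 - 51208*1/11598 = 158624/106825 - 25604/5799 = -1815286724/619478175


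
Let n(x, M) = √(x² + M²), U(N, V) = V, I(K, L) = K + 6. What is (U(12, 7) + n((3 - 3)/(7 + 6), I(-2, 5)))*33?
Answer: 363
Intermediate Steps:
I(K, L) = 6 + K
n(x, M) = √(M² + x²)
(U(12, 7) + n((3 - 3)/(7 + 6), I(-2, 5)))*33 = (7 + √((6 - 2)² + ((3 - 3)/(7 + 6))²))*33 = (7 + √(4² + (0/13)²))*33 = (7 + √(16 + (0*(1/13))²))*33 = (7 + √(16 + 0²))*33 = (7 + √(16 + 0))*33 = (7 + √16)*33 = (7 + 4)*33 = 11*33 = 363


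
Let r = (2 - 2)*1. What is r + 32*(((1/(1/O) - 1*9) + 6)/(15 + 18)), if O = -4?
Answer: -224/33 ≈ -6.7879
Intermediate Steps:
r = 0 (r = 0*1 = 0)
r + 32*(((1/(1/O) - 1*9) + 6)/(15 + 18)) = 0 + 32*(((1/(1/(-4)) - 1*9) + 6)/(15 + 18)) = 0 + 32*(((1/(-¼) - 9) + 6)/33) = 0 + 32*(((-4 - 9) + 6)*(1/33)) = 0 + 32*((-13 + 6)*(1/33)) = 0 + 32*(-7*1/33) = 0 + 32*(-7/33) = 0 - 224/33 = -224/33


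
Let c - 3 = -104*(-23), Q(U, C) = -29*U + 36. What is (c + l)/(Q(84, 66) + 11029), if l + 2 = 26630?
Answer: 29023/8629 ≈ 3.3634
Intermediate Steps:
l = 26628 (l = -2 + 26630 = 26628)
Q(U, C) = 36 - 29*U
c = 2395 (c = 3 - 104*(-23) = 3 + 2392 = 2395)
(c + l)/(Q(84, 66) + 11029) = (2395 + 26628)/((36 - 29*84) + 11029) = 29023/((36 - 2436) + 11029) = 29023/(-2400 + 11029) = 29023/8629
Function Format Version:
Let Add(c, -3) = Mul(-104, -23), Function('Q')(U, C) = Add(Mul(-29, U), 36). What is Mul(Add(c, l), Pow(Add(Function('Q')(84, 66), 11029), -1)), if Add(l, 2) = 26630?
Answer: Rational(29023, 8629) ≈ 3.3634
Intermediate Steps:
l = 26628 (l = Add(-2, 26630) = 26628)
Function('Q')(U, C) = Add(36, Mul(-29, U))
c = 2395 (c = Add(3, Mul(-104, -23)) = Add(3, 2392) = 2395)
Mul(Add(c, l), Pow(Add(Function('Q')(84, 66), 11029), -1)) = Mul(Add(2395, 26628), Pow(Add(Add(36, Mul(-29, 84)), 11029), -1)) = Mul(29023, Pow(Add(Add(36, -2436), 11029), -1)) = Mul(29023, Pow(Add(-2400, 11029), -1)) = Mul(29023, Pow(8629, -1)) = Mul(29023, Rational(1, 8629)) = Rational(29023, 8629)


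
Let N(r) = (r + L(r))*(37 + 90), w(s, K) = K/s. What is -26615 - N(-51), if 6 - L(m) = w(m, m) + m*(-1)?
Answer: -14296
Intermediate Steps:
L(m) = 5 + m (L(m) = 6 - (m/m + m*(-1)) = 6 - (1 - m) = 6 + (-1 + m) = 5 + m)
N(r) = 635 + 254*r (N(r) = (r + (5 + r))*(37 + 90) = (5 + 2*r)*127 = 635 + 254*r)
-26615 - N(-51) = -26615 - (635 + 254*(-51)) = -26615 - (635 - 12954) = -26615 - 1*(-12319) = -26615 + 12319 = -14296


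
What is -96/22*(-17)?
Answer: 816/11 ≈ 74.182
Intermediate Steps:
-96/22*(-17) = -8*6/11*(-17) = -48/11*(-17) = 816/11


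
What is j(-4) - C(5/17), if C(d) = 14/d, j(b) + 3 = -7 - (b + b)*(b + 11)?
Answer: -8/5 ≈ -1.6000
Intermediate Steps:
j(b) = -10 - 2*b*(11 + b) (j(b) = -3 + (-7 - (b + b)*(b + 11)) = -3 + (-7 - 2*b*(11 + b)) = -10 - 2*b*(11 + b))
j(-4) - C(5/17) = (-10 - 22*(-4) - 2*(-4)**2) - 14/(5/17) = (-10 + 88 - 2*16) - 14/(5*(1/17)) = (-10 + 88 - 32) - 14/5/17 = 46 - 14*17/5 = 46 - 1*238/5 = 46 - 238/5 = -8/5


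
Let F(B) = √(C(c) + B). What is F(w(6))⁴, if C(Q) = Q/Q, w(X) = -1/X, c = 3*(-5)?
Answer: 25/36 ≈ 0.69444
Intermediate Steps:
c = -15
C(Q) = 1
F(B) = √(1 + B)
F(w(6))⁴ = (√(1 - 1/6))⁴ = (√(1 - 1*⅙))⁴ = (√(1 - ⅙))⁴ = (√(⅚))⁴ = (√30/6)⁴ = 25/36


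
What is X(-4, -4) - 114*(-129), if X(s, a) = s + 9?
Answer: 14711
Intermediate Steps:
X(s, a) = 9 + s
X(-4, -4) - 114*(-129) = (9 - 4) - 114*(-129) = 5 + 14706 = 14711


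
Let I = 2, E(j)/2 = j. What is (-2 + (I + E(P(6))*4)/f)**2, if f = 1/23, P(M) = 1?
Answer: 51984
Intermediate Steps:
E(j) = 2*j
f = 1/23 ≈ 0.043478
(-2 + (I + E(P(6))*4)/f)**2 = (-2 + (2 + (2*1)*4)/(1/23))**2 = (-2 + (2 + 2*4)*23)**2 = (-2 + (2 + 8)*23)**2 = (-2 + 10*23)**2 = (-2 + 230)**2 = 228**2 = 51984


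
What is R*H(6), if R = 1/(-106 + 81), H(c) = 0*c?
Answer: 0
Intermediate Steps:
H(c) = 0
R = -1/25 (R = 1/(-25) = -1/25 ≈ -0.040000)
R*H(6) = -1/25*0 = 0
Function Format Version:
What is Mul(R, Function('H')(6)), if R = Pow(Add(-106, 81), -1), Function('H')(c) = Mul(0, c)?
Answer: 0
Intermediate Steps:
Function('H')(c) = 0
R = Rational(-1, 25) (R = Pow(-25, -1) = Rational(-1, 25) ≈ -0.040000)
Mul(R, Function('H')(6)) = Mul(Rational(-1, 25), 0) = 0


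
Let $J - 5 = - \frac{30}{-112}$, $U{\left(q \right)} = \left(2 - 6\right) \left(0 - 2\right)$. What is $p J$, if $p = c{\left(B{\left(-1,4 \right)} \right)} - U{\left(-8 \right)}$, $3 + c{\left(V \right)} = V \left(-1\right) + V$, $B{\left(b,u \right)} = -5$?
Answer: $- \frac{3245}{56} \approx -57.946$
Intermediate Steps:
$c{\left(V \right)} = -3$ ($c{\left(V \right)} = -3 + \left(V \left(-1\right) + V\right) = -3 + \left(- V + V\right) = -3 + 0 = -3$)
$U{\left(q \right)} = 8$ ($U{\left(q \right)} = \left(-4\right) \left(-2\right) = 8$)
$p = -11$ ($p = -3 - 8 = -11$)
$J = \frac{295}{56}$ ($J = 5 - \frac{30}{-112} = 5 - - \frac{15}{56} = 5 + \frac{15}{56} = \frac{295}{56} \approx 5.2679$)
$p J = \left(-11\right) \frac{295}{56} = - \frac{3245}{56}$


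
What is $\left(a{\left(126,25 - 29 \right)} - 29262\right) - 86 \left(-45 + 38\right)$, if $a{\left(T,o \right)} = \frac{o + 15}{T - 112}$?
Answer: $- \frac{401229}{14} \approx -28659.0$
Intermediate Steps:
$a{\left(T,o \right)} = \frac{15 + o}{-112 + T}$
$\left(a{\left(126,25 - 29 \right)} - 29262\right) - 86 \left(-45 + 38\right) = \left(\frac{15 + \left(25 - 29\right)}{-112 + 126} - 29262\right) - 86 \left(-45 + 38\right) = \left(\frac{15 + \left(25 - 29\right)}{14} - 29262\right) - -602 = \left(\frac{15 - 4}{14} - 29262\right) + 602 = \left(\frac{1}{14} \cdot 11 - 29262\right) + 602 = \left(\frac{11}{14} - 29262\right) + 602 = - \frac{409657}{14} + 602 = - \frac{401229}{14}$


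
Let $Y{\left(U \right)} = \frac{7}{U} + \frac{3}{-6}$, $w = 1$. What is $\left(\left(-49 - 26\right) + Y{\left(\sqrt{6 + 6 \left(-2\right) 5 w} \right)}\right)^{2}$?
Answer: $\frac{615529}{108} + \frac{1057 i \sqrt{6}}{18} \approx 5699.3 + 143.84 i$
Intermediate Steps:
$Y{\left(U \right)} = - \frac{1}{2} + \frac{7}{U}$ ($Y{\left(U \right)} = \frac{7}{U} + 3 \left(- \frac{1}{6}\right) = \frac{7}{U} - \frac{1}{2} = - \frac{1}{2} + \frac{7}{U}$)
$\left(\left(-49 - 26\right) + Y{\left(\sqrt{6 + 6 \left(-2\right) 5 w} \right)}\right)^{2} = \left(\left(-49 - 26\right) + \frac{14 - \sqrt{6 + 6 \left(-2\right) 5 \cdot 1}}{2 \sqrt{6 + 6 \left(-2\right) 5 \cdot 1}}\right)^{2} = \left(\left(-49 - 26\right) + \frac{14 - \sqrt{6 - 60}}{2 \sqrt{6 - 60}}\right)^{2} = \left(-75 + \frac{14 - \sqrt{6 - 60}}{2 \sqrt{6 - 60}}\right)^{2} = \left(-75 + \frac{14 - \sqrt{-54}}{2 \sqrt{-54}}\right)^{2} = \left(-75 + \frac{14 - 3 i \sqrt{6}}{2 \cdot 3 i \sqrt{6}}\right)^{2} = \left(-75 + \frac{- \frac{i \sqrt{6}}{18} \left(14 - 3 i \sqrt{6}\right)}{2}\right)^{2} = \left(-75 - \frac{i \sqrt{6} \left(14 - 3 i \sqrt{6}\right)}{36}\right)^{2}$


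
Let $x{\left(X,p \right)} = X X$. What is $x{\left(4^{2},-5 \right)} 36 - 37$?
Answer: $9179$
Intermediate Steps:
$x{\left(X,p \right)} = X^{2}$
$x{\left(4^{2},-5 \right)} 36 - 37 = \left(4^{2}\right)^{2} \cdot 36 - 37 = 16^{2} \cdot 36 - 37 = 256 \cdot 36 - 37 = 9216 - 37 = 9179$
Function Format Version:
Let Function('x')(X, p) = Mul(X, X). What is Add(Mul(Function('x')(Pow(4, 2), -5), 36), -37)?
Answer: 9179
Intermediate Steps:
Function('x')(X, p) = Pow(X, 2)
Add(Mul(Function('x')(Pow(4, 2), -5), 36), -37) = Add(Mul(Pow(Pow(4, 2), 2), 36), -37) = Add(Mul(Pow(16, 2), 36), -37) = Add(Mul(256, 36), -37) = Add(9216, -37) = 9179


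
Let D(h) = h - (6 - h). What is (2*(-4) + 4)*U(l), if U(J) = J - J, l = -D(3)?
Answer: 0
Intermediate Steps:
D(h) = -6 + 2*h (D(h) = h + (-6 + h) = -6 + 2*h)
l = 0 (l = -(-6 + 2*3) = -(-6 + 6) = -1*0 = 0)
U(J) = 0
(2*(-4) + 4)*U(l) = (2*(-4) + 4)*0 = (-8 + 4)*0 = -4*0 = 0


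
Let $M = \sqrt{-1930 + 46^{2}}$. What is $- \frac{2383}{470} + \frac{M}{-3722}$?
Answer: $- \frac{2383}{470} - \frac{\sqrt{186}}{3722} \approx -5.0739$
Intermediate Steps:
$M = \sqrt{186}$ ($M = \sqrt{-1930 + 2116} = \sqrt{186} \approx 13.638$)
$- \frac{2383}{470} + \frac{M}{-3722} = - \frac{2383}{470} + \frac{\sqrt{186}}{-3722} = \left(-2383\right) \frac{1}{470} + \sqrt{186} \left(- \frac{1}{3722}\right) = - \frac{2383}{470} - \frac{\sqrt{186}}{3722}$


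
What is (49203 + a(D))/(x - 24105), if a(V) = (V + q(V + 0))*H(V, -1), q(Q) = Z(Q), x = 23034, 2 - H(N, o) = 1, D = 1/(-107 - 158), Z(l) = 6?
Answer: -1862912/40545 ≈ -45.947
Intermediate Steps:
D = -1/265 (D = 1/(-265) = -1/265 ≈ -0.0037736)
H(N, o) = 1 (H(N, o) = 2 - 1*1 = 2 - 1 = 1)
q(Q) = 6
a(V) = 6 + V (a(V) = (V + 6)*1 = (6 + V)*1 = 6 + V)
(49203 + a(D))/(x - 24105) = (49203 + (6 - 1/265))/(23034 - 24105) = (49203 + 1589/265)/(-1071) = (13040384/265)*(-1/1071) = -1862912/40545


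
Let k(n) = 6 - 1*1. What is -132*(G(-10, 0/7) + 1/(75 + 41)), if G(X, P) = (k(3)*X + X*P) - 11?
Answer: 233475/29 ≈ 8050.9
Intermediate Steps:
k(n) = 5 (k(n) = 6 - 1 = 5)
G(X, P) = -11 + 5*X + P*X (G(X, P) = (5*X + X*P) - 11 = (5*X + P*X) - 11 = -11 + 5*X + P*X)
-132*(G(-10, 0/7) + 1/(75 + 41)) = -132*((-11 + 5*(-10) + (0/7)*(-10)) + 1/(75 + 41)) = -132*((-11 - 50 + (0*(1/7))*(-10)) + 1/116) = -132*((-11 - 50 + 0*(-10)) + 1/116) = -132*((-11 - 50 + 0) + 1/116) = -132*(-61 + 1/116) = -132*(-7075/116) = 233475/29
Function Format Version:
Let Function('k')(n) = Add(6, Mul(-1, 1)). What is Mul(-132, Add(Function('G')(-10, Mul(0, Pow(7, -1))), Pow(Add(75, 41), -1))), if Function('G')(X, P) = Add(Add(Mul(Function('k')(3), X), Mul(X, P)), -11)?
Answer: Rational(233475, 29) ≈ 8050.9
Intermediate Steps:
Function('k')(n) = 5 (Function('k')(n) = Add(6, -1) = 5)
Function('G')(X, P) = Add(-11, Mul(5, X), Mul(P, X)) (Function('G')(X, P) = Add(Add(Mul(5, X), Mul(X, P)), -11) = Add(Add(Mul(5, X), Mul(P, X)), -11) = Add(-11, Mul(5, X), Mul(P, X)))
Mul(-132, Add(Function('G')(-10, Mul(0, Pow(7, -1))), Pow(Add(75, 41), -1))) = Mul(-132, Add(Add(-11, Mul(5, -10), Mul(Mul(0, Pow(7, -1)), -10)), Pow(Add(75, 41), -1))) = Mul(-132, Add(Add(-11, -50, Mul(Mul(0, Rational(1, 7)), -10)), Pow(116, -1))) = Mul(-132, Add(Add(-11, -50, Mul(0, -10)), Rational(1, 116))) = Mul(-132, Add(Add(-11, -50, 0), Rational(1, 116))) = Mul(-132, Add(-61, Rational(1, 116))) = Mul(-132, Rational(-7075, 116)) = Rational(233475, 29)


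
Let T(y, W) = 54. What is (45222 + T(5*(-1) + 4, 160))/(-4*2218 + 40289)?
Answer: 45276/31417 ≈ 1.4411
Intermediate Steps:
(45222 + T(5*(-1) + 4, 160))/(-4*2218 + 40289) = (45222 + 54)/(-4*2218 + 40289) = 45276/(-8872 + 40289) = 45276/31417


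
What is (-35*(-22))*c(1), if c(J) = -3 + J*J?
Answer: -1540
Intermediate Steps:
c(J) = -3 + J²
(-35*(-22))*c(1) = (-35*(-22))*(-3 + 1²) = 770*(-3 + 1) = 770*(-2) = -1540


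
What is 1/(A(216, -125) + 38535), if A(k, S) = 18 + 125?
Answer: 1/38678 ≈ 2.5855e-5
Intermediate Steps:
A(k, S) = 143
1/(A(216, -125) + 38535) = 1/(143 + 38535) = 1/38678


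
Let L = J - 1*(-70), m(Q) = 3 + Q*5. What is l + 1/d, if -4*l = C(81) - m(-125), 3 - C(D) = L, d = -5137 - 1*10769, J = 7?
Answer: -2179123/15906 ≈ -137.00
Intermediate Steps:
m(Q) = 3 + 5*Q
d = -15906 (d = -5137 - 10769 = -15906)
L = 77 (L = 7 - 1*(-70) = 7 + 70 = 77)
C(D) = -74 (C(D) = 3 - 1*77 = 3 - 77 = -74)
l = -137 (l = -(-74 - (3 + 5*(-125)))/4 = -(-74 - (3 - 625))/4 = -(-74 - 1*(-622))/4 = -(-74 + 622)/4 = -¼*548 = -137)
l + 1/d = -137 + 1/(-15906) = -137 - 1/15906 = -2179123/15906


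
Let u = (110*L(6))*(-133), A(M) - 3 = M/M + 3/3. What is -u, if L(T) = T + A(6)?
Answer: 160930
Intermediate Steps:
A(M) = 5 (A(M) = 3 + (M/M + 3/3) = 3 + (1 + 3*(1/3)) = 3 + (1 + 1) = 3 + 2 = 5)
L(T) = 5 + T (L(T) = T + 5 = 5 + T)
u = -160930 (u = (110*(5 + 6))*(-133) = (110*11)*(-133) = 1210*(-133) = -160930)
-u = -1*(-160930) = 160930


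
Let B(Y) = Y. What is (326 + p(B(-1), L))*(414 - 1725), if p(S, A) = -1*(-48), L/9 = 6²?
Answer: -490314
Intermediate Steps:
L = 324 (L = 9*6² = 9*36 = 324)
p(S, A) = 48
(326 + p(B(-1), L))*(414 - 1725) = (326 + 48)*(414 - 1725) = 374*(-1311) = -490314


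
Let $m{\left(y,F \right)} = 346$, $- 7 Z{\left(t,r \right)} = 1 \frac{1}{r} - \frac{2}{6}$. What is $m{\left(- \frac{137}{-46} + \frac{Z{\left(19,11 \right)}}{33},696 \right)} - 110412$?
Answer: $-110066$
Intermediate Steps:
$Z{\left(t,r \right)} = \frac{1}{21} - \frac{1}{7 r}$ ($Z{\left(t,r \right)} = - \frac{1 \frac{1}{r} - \frac{2}{6}}{7} = - \frac{\frac{1}{r} - \frac{1}{3}}{7} = - \frac{- \frac{1}{3} + \frac{1}{r}}{7} = \frac{1}{21} - \frac{1}{7 r}$)
$m{\left(- \frac{137}{-46} + \frac{Z{\left(19,11 \right)}}{33},696 \right)} - 110412 = 346 - 110412 = -110066$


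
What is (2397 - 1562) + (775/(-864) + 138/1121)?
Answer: 807984697/968544 ≈ 834.23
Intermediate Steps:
(2397 - 1562) + (775/(-864) + 138/1121) = 835 + (775*(-1/864) + 138*(1/1121)) = 835 + (-775/864 + 138/1121) = 835 - 749543/968544 = 807984697/968544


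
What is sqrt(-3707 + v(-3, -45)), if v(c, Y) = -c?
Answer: 2*I*sqrt(926) ≈ 60.86*I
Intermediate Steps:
sqrt(-3707 + v(-3, -45)) = sqrt(-3707 - 1*(-3)) = sqrt(-3707 + 3) = sqrt(-3704) = 2*I*sqrt(926)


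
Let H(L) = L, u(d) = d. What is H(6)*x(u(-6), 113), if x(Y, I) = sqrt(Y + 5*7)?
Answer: 6*sqrt(29) ≈ 32.311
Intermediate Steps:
x(Y, I) = sqrt(35 + Y) (x(Y, I) = sqrt(Y + 35) = sqrt(35 + Y))
H(6)*x(u(-6), 113) = 6*sqrt(35 - 6) = 6*sqrt(29)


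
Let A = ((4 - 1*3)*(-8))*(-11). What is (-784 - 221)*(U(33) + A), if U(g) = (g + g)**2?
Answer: -4466220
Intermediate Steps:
U(g) = 4*g**2 (U(g) = (2*g)**2 = 4*g**2)
A = 88 (A = ((4 - 3)*(-8))*(-11) = (1*(-8))*(-11) = -8*(-11) = 88)
(-784 - 221)*(U(33) + A) = (-784 - 221)*(4*33**2 + 88) = -1005*(4*1089 + 88) = -1005*(4356 + 88) = -1005*4444 = -4466220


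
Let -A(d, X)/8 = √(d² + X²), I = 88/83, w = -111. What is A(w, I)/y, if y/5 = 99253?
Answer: -8*√84887113/41189995 ≈ -0.0017894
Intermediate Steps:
y = 496265 (y = 5*99253 = 496265)
I = 88/83 (I = 88*(1/83) = 88/83 ≈ 1.0602)
A(d, X) = -8*√(X² + d²) (A(d, X) = -8*√(d² + X²) = -8*√(X² + d²))
A(w, I)/y = -8*√((88/83)² + (-111)²)/496265 = -8*√(7744/6889 + 12321)*(1/496265) = -8*√84887113/83*(1/496265) = -8*√84887113/41189995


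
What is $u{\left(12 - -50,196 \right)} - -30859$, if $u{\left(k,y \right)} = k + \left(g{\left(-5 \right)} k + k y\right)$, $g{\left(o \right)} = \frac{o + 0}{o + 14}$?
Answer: $\frac{387347}{9} \approx 43039.0$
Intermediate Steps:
$g{\left(o \right)} = \frac{o}{14 + o}$
$u{\left(k,y \right)} = \frac{4 k}{9} + k y$ ($u{\left(k,y \right)} = k + \left(- \frac{5}{14 - 5} k + k y\right) = k + \left(- \frac{5}{9} k + k y\right) = k + \left(\left(-5\right) \frac{1}{9} k + k y\right) = k + \left(- \frac{5 k}{9} + k y\right) = \frac{4 k}{9} + k y$)
$u{\left(12 - -50,196 \right)} - -30859 = \frac{\left(12 - -50\right) \left(4 + 9 \cdot 196\right)}{9} - -30859 = \frac{\left(12 + 50\right) \left(4 + 1764\right)}{9} + 30859 = \frac{1}{9} \cdot 62 \cdot 1768 + 30859 = \frac{109616}{9} + 30859 = \frac{387347}{9}$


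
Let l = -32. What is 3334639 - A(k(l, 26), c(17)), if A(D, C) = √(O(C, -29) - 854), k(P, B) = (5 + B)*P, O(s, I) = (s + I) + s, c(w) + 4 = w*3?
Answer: 3334639 - I*√789 ≈ 3.3346e+6 - 28.089*I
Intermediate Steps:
c(w) = -4 + 3*w (c(w) = -4 + w*3 = -4 + 3*w)
O(s, I) = I + 2*s (O(s, I) = (I + s) + s = I + 2*s)
k(P, B) = P*(5 + B)
A(D, C) = √(-883 + 2*C) (A(D, C) = √((-29 + 2*C) - 854) = √(-883 + 2*C))
3334639 - A(k(l, 26), c(17)) = 3334639 - √(-883 + 2*(-4 + 3*17)) = 3334639 - √(-883 + 2*(-4 + 51)) = 3334639 - √(-883 + 2*47) = 3334639 - √(-883 + 94) = 3334639 - √(-789) = 3334639 - I*√789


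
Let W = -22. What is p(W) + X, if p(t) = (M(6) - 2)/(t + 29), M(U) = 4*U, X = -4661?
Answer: -32605/7 ≈ -4657.9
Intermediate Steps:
p(t) = 22/(29 + t) (p(t) = (4*6 - 2)/(t + 29) = (24 - 2)/(29 + t) = 22/(29 + t))
p(W) + X = 22/(29 - 22) - 4661 = 22/7 - 4661 = -32605/7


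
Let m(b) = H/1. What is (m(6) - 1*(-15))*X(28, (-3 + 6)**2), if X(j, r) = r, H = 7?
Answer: 198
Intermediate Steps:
m(b) = 7 (m(b) = 7/1 = 7*1 = 7)
(m(6) - 1*(-15))*X(28, (-3 + 6)**2) = (7 - 1*(-15))*(-3 + 6)**2 = (7 + 15)*3**2 = 22*9 = 198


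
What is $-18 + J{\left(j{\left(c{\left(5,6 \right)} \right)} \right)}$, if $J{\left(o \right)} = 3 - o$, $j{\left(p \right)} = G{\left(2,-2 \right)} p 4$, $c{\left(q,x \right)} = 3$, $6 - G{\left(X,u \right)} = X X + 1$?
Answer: $-27$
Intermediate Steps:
$G{\left(X,u \right)} = 5 - X^{2}$ ($G{\left(X,u \right)} = 6 - \left(X X + 1\right) = 6 - \left(X^{2} + 1\right) = 6 - \left(1 + X^{2}\right) = 5 - X^{2}$)
$j{\left(p \right)} = 4 p$ ($j{\left(p \right)} = \left(5 - 2^{2}\right) p 4 = \left(5 - 4\right) p 4 = 1 p 4 = p 4 = 4 p$)
$-18 + J{\left(j{\left(c{\left(5,6 \right)} \right)} \right)} = -18 + \left(3 - 4 \cdot 3\right) = -18 + \left(3 - 12\right) = -18 - 9 = -27$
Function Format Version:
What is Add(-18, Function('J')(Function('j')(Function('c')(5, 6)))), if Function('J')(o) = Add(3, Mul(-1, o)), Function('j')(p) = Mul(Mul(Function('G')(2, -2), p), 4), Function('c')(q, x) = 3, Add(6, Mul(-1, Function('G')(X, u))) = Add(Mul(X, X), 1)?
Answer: -27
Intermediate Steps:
Function('G')(X, u) = Add(5, Mul(-1, Pow(X, 2))) (Function('G')(X, u) = Add(6, Mul(-1, Add(Mul(X, X), 1))) = Add(6, Mul(-1, Add(Pow(X, 2), 1))) = Add(6, Mul(-1, Add(1, Pow(X, 2)))) = Add(6, Add(-1, Mul(-1, Pow(X, 2)))) = Add(5, Mul(-1, Pow(X, 2))))
Function('j')(p) = Mul(4, p) (Function('j')(p) = Mul(Mul(Add(5, Mul(-1, Pow(2, 2))), p), 4) = Mul(Mul(Add(5, Mul(-1, 4)), p), 4) = Mul(Mul(Add(5, -4), p), 4) = Mul(Mul(1, p), 4) = Mul(p, 4) = Mul(4, p))
Add(-18, Function('J')(Function('j')(Function('c')(5, 6)))) = Add(-18, Add(3, Mul(-1, Mul(4, 3)))) = Add(-18, Add(3, Mul(-1, 12))) = Add(-18, Add(3, -12)) = Add(-18, -9) = -27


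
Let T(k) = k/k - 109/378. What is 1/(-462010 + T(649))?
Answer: -378/174639511 ≈ -2.1645e-6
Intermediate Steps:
T(k) = 269/378 (T(k) = 1 - 109*1/378 = 1 - 109/378 = 269/378)
1/(-462010 + T(649)) = 1/(-462010 + 269/378) = 1/(-174639511/378) = -378/174639511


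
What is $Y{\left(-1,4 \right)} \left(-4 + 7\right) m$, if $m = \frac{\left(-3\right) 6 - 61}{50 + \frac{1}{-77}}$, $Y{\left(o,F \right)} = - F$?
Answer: $\frac{24332}{1283} \approx 18.965$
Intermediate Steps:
$m = - \frac{6083}{3849}$ ($m = \frac{-18 - 61}{50 - \frac{1}{77}} = - \frac{79}{\frac{3849}{77}} = \left(-79\right) \frac{77}{3849} = - \frac{6083}{3849} \approx -1.5804$)
$Y{\left(-1,4 \right)} \left(-4 + 7\right) m = \left(-1\right) 4 \left(-4 + 7\right) \left(- \frac{6083}{3849}\right) = \left(-4\right) 3 \left(- \frac{6083}{3849}\right) = \left(-12\right) \left(- \frac{6083}{3849}\right) = \frac{24332}{1283}$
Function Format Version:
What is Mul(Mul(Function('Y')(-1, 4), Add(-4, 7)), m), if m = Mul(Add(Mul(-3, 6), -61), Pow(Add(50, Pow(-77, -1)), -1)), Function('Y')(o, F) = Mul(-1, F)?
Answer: Rational(24332, 1283) ≈ 18.965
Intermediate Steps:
m = Rational(-6083, 3849) (m = Mul(Add(-18, -61), Pow(Add(50, Rational(-1, 77)), -1)) = Mul(-79, Pow(Rational(3849, 77), -1)) = Mul(-79, Rational(77, 3849)) = Rational(-6083, 3849) ≈ -1.5804)
Mul(Mul(Function('Y')(-1, 4), Add(-4, 7)), m) = Mul(Mul(Mul(-1, 4), Add(-4, 7)), Rational(-6083, 3849)) = Mul(Mul(-4, 3), Rational(-6083, 3849)) = Mul(-12, Rational(-6083, 3849)) = Rational(24332, 1283)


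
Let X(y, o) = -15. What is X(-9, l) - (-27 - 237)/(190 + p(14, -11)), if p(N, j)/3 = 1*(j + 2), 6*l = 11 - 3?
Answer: -2181/163 ≈ -13.380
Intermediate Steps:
l = 4/3 (l = (11 - 3)/6 = (⅙)*8 = 4/3 ≈ 1.3333)
p(N, j) = 6 + 3*j (p(N, j) = 3*(1*(j + 2)) = 3*(1*(2 + j)) = 3*(2 + j) = 6 + 3*j)
X(-9, l) - (-27 - 237)/(190 + p(14, -11)) = -15 - (-27 - 237)/(190 + (6 + 3*(-11))) = -15 - (-264)/(190 + (6 - 33)) = -15 - (-264)/(190 - 27) = -15 - (-264)/163 = -15 - 1*(-264/163) = -15 + 264/163 = -2181/163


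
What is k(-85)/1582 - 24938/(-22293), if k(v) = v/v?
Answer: 39474209/35267526 ≈ 1.1193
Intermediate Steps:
k(v) = 1
k(-85)/1582 - 24938/(-22293) = 1/1582 - 24938/(-22293) = 1*(1/1582) - 24938*(-1/22293) = 1/1582 + 24938/22293 = 39474209/35267526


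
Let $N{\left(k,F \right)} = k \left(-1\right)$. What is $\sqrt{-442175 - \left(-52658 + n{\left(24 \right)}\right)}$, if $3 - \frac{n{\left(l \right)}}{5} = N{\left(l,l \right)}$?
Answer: $2 i \sqrt{97413} \approx 624.22 i$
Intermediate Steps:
$N{\left(k,F \right)} = - k$
$n{\left(l \right)} = 15 + 5 l$ ($n{\left(l \right)} = 15 - 5 \left(- l\right) = 15 + 5 l$)
$\sqrt{-442175 - \left(-52658 + n{\left(24 \right)}\right)} = \sqrt{-442175 - \left(-52658 + \left(15 + 5 \cdot 24\right)\right)} = \sqrt{-442175 - \left(-52658 + \left(15 + 120\right)\right)} = \sqrt{-442175 - \left(-52658 + 135\right)} = \sqrt{-442175 - -52523} = \sqrt{-442175 + 52523} = \sqrt{-389652} = 2 i \sqrt{97413}$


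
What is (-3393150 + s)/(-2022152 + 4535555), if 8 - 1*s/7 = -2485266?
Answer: 14003768/2513403 ≈ 5.5716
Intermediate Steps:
s = 17396918 (s = 56 - 7*(-2485266) = 56 + 17396862 = 17396918)
(-3393150 + s)/(-2022152 + 4535555) = (-3393150 + 17396918)/(-2022152 + 4535555) = 14003768/2513403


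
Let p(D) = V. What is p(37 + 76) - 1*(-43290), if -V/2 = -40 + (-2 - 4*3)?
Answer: 43398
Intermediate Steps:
V = 108 (V = -2*(-40 + (-2 - 4*3)) = -2*(-40 + (-2 - 12)) = -2*(-40 - 14) = -2*(-54) = 108)
p(D) = 108
p(37 + 76) - 1*(-43290) = 108 - 1*(-43290) = 108 + 43290 = 43398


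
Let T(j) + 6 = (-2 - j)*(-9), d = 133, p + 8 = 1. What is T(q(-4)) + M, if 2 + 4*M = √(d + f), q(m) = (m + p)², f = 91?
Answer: 2201/2 + √14 ≈ 1104.2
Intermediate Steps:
p = -7 (p = -8 + 1 = -7)
q(m) = (-7 + m)² (q(m) = (m - 7)² = (-7 + m)²)
M = -½ + √14 (M = -½ + √(133 + 91)/4 = -½ + √224/4 = -½ + (4*√14)/4 = -½ + √14 ≈ 3.2417)
T(j) = 12 + 9*j (T(j) = -6 + (-2 - j)*(-9) = -6 + (18 + 9*j) = 12 + 9*j)
T(q(-4)) + M = (12 + 9*(-7 - 4)²) + (-½ + √14) = (12 + 9*(-11)²) + (-½ + √14) = (12 + 9*121) + (-½ + √14) = (12 + 1089) + (-½ + √14) = 1101 + (-½ + √14) = 2201/2 + √14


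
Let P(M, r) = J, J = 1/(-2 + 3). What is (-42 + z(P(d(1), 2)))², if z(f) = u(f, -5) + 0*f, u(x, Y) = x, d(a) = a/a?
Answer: 1681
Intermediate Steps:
d(a) = 1
J = 1 (J = 1/1 = 1)
P(M, r) = 1
z(f) = f (z(f) = f + 0*f = f + 0 = f)
(-42 + z(P(d(1), 2)))² = (-42 + 1)² = (-41)² = 1681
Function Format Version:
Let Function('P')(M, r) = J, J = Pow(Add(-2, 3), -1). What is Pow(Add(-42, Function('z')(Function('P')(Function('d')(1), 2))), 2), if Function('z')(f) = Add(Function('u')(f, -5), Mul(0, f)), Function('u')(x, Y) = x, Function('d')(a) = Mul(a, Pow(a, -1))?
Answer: 1681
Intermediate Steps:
Function('d')(a) = 1
J = 1 (J = Pow(1, -1) = 1)
Function('P')(M, r) = 1
Function('z')(f) = f (Function('z')(f) = Add(f, Mul(0, f)) = Add(f, 0) = f)
Pow(Add(-42, Function('z')(Function('P')(Function('d')(1), 2))), 2) = Pow(Add(-42, 1), 2) = Pow(-41, 2) = 1681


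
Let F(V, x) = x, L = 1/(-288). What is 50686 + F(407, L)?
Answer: 14597567/288 ≈ 50686.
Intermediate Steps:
L = -1/288 ≈ -0.0034722
50686 + F(407, L) = 50686 - 1/288 = 14597567/288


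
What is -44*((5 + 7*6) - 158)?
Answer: 4884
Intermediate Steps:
-44*((5 + 7*6) - 158) = -44*((5 + 42) - 158) = -44*(47 - 158) = -44*(-111) = 4884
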